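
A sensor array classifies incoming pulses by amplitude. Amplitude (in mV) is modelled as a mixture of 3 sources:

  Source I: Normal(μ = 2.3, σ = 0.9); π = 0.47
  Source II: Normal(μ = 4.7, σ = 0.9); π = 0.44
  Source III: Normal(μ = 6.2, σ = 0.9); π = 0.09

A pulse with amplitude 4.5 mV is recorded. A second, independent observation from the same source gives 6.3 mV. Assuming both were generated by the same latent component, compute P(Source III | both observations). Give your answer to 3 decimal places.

By Bayes' theorem, P(k | x) = w_k f_k(x) / Σ_j w_j f_j(x).
Since both observations come from the same component, the likelihood for component k is f_k(x₁)·f_k(x₂).
  L_I = [(1/(0.9·√(2π)))·exp(−(4.5−2.3)²/(2·0.9²)) = 0.443269·exp(-2.98765) = 0.0223432] × [2.27688e-05] = 5.08727e-07
  L_II = [(1/(0.9·√(2π)))·exp(−(4.5−4.7)²/(2·0.9²)) = 0.443269·exp(-0.02469) = 0.432458] × [0.0912799] = 0.0394747
  L_III = [(1/(0.9·√(2π)))·exp(−(4.5−6.2)²/(2·0.9²)) = 0.443269·exp(-1.78395) = 0.0744574] × [0.440541] = 0.0328016
Multiply by the mixture weights:
  w_I·L_I = 0.47 × 5.08727e-07 = 2.39102e-07
  w_II·L_II = 0.44 × 0.0394747 = 0.0173689
  w_III·L_III = 0.09 × 0.0328016 = 0.00295214
Evidence: 2.39102e-07 + 0.0173689 + 0.00295214 = 0.0203213
P(Source III | x₁, x₂) = 0.00295214 / 0.0203213 ≈ 0.145

0.145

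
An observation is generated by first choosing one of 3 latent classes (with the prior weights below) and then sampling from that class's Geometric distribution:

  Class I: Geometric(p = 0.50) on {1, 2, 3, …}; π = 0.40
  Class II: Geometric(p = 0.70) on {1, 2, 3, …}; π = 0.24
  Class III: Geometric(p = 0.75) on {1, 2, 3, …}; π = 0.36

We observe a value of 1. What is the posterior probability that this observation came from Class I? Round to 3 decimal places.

0.313

Apply Bayes' rule: the posterior for each component is proportional to its prior times its likelihood at x.
Component likelihoods at x = 1:
  p_I = 0.50·(1−0.50)^0 = 0.50·1 = 0.5
  p_II = 0.70·(1−0.70)^0 = 0.70·1 = 0.7
  p_III = 0.75·(1−0.75)^0 = 0.75·1 = 0.75
Weight by the priors:
  π_I·p_I = 0.40 × 0.5 = 0.2
  π_II·p_II = 0.24 × 0.7 = 0.168
  π_III·p_III = 0.36 × 0.75 = 0.27
Marginal: 0.2 + 0.168 + 0.27 = 0.638
Responsibility of Class I: 0.2 / 0.638 ≈ 0.313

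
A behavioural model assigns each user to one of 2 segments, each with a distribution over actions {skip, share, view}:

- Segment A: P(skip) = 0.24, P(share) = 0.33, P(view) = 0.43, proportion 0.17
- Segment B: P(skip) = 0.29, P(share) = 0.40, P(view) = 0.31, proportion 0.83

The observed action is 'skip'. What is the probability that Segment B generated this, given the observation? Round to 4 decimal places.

Posterior ∝ prior × likelihood, so P(k | x) ∝ w_k f_k(x); normalise over all components.
Evaluate each component's likelihood at the observed value:
  f_A = 0.24
  f_B = 0.29
Weight by the priors:
  w_A·f_A = 0.17 × 0.24 = 0.0408
  w_B·f_B = 0.83 × 0.29 = 0.2407
Evidence: 0.0408 + 0.2407 = 0.2815
So the posterior for Segment B is 0.2407 / 0.2815 ≈ 0.8551.

0.8551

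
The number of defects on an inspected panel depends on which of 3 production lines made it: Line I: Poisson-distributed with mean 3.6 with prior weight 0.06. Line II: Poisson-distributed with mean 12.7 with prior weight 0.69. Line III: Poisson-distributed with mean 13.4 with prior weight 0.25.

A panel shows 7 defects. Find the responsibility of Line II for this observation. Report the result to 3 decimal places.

0.727

Posterior ∝ prior × likelihood, so P(k | x) ∝ π_k f_k(x); normalise over all components.
Poisson probabilities:
  p_I = e^(−3.6)·3.6^7/7! = 0.0424841
  p_II = e^(−12.7)·12.7^7/7! = 0.0322593
  p_III = e^(−13.4)·13.4^7/7! = 0.0233215
Multiply by the mixture weights:
  π_I·p_I = 0.06 × 0.0424841 = 0.00254905
  π_II·p_II = 0.69 × 0.0322593 = 0.022259
  π_III·p_III = 0.25 × 0.0233215 = 0.00583038
Denominator: 0.00254905 + 0.022259 + 0.00583038 = 0.0306384
P(Line II | the observation) ≈ 0.727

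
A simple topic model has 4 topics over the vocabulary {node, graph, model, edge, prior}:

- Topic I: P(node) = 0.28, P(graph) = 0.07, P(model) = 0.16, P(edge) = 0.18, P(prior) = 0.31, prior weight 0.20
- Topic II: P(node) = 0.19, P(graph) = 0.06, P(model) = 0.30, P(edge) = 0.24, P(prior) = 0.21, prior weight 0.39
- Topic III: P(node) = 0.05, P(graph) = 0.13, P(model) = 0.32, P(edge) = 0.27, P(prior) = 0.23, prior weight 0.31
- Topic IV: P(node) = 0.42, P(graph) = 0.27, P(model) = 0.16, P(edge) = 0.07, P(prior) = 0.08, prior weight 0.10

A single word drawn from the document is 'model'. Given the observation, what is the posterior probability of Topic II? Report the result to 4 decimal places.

0.4428

P(component k | x) = P(Z=k)·f_k(x) / marginal(x), where marginal(x) = Σ_j P(Z=j)·f_j(x).
Evaluate each component's likelihood at the observed value:
  L_I = 0.16
  L_II = 0.3
  L_III = 0.32
  L_IV = 0.16
Multiply by the mixture weights:
  P(Z=I)·L_I = 0.20 × 0.16 = 0.032
  P(Z=II)·L_II = 0.39 × 0.3 = 0.117
  P(Z=III)·L_III = 0.31 × 0.32 = 0.0992
  P(Z=IV)·L_IV = 0.10 × 0.16 = 0.016
Denominator: 0.032 + 0.117 + 0.0992 + 0.016 = 0.2642
P(Topic II | the observation) = 0.117 / 0.2642 ≈ 0.4428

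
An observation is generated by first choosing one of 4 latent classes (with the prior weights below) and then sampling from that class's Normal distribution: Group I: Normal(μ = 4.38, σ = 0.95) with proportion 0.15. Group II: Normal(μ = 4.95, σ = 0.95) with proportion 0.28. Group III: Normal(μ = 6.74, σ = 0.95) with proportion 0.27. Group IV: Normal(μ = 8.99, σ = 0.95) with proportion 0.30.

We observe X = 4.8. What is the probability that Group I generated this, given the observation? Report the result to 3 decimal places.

Posterior ∝ prior × likelihood, so P(k | x) ∝ π_k f_k(x); normalise over all components.
Component likelihoods at x = 4.8:
  p_I = 0.380841
  p_II = 0.414737
  p_III = 0.0521964
  p_IV = 2.50655e-05
Weight by the priors:
  π_I·p_I = 0.15 × 0.380841 = 0.0571261
  π_II·p_II = 0.28 × 0.414737 = 0.116126
  π_III·p_III = 0.27 × 0.0521964 = 0.014093
  π_IV·p_IV = 0.30 × 2.50655e-05 = 7.51966e-06
Marginal: 0.0571261 + 0.116126 + 0.014093 + 7.51966e-06 = 0.187353
So the posterior for Group I is 0.0571261 / 0.187353 ≈ 0.305.

0.305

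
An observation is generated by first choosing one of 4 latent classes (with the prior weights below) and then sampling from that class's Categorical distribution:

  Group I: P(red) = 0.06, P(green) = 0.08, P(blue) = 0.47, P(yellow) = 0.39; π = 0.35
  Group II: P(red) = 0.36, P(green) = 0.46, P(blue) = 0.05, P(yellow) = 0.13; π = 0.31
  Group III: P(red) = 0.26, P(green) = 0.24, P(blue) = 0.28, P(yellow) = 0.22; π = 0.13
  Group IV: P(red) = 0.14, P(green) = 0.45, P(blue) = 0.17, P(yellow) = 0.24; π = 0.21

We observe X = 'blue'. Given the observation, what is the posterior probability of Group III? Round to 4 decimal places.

P(component k | x) = π_k·f_k(x) / marginal(x), where marginal(x) = Σ_j π_j·f_j(x).
Categorical probabilities:
  L_I = P(blue | comp) = 0.47
  L_II = P(blue | comp) = 0.05
  L_III = P(blue | comp) = 0.28
  L_IV = P(blue | comp) = 0.17
Weight by the priors:
  π_I·L_I = 0.35 × 0.47 = 0.1645
  π_II·L_II = 0.31 × 0.05 = 0.0155
  π_III·L_III = 0.13 × 0.28 = 0.0364
  π_IV·L_IV = 0.21 × 0.17 = 0.0357
Evidence: 0.1645 + 0.0155 + 0.0364 + 0.0357 = 0.2521
So the posterior for Group III is 0.0364 / 0.2521 ≈ 0.1444.

0.1444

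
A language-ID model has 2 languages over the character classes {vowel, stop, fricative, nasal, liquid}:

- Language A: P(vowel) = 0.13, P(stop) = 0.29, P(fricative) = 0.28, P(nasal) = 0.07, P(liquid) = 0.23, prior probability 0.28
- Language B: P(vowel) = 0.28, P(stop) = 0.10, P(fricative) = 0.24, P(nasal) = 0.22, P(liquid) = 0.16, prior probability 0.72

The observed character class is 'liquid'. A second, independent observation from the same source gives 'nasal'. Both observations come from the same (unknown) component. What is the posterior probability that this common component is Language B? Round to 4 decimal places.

0.8490

By Bayes' theorem, P(k | x) = π_k f_k(x) / Σ_j π_j f_j(x).
Since both observations come from the same component, the likelihood for component k is f_k(x₁)·f_k(x₂).
  p_A = [P(liquid | comp) = 0.23] × [0.07] = 0.0161
  p_B = [P(liquid | comp) = 0.16] × [0.22] = 0.0352
Weight by the priors:
  π_A·p_A = 0.28 × 0.0161 = 0.004508
  π_B·p_B = 0.72 × 0.0352 = 0.025344
Marginal: 0.004508 + 0.025344 = 0.029852
So the posterior for Language B is 0.025344 / 0.029852 ≈ 0.8490.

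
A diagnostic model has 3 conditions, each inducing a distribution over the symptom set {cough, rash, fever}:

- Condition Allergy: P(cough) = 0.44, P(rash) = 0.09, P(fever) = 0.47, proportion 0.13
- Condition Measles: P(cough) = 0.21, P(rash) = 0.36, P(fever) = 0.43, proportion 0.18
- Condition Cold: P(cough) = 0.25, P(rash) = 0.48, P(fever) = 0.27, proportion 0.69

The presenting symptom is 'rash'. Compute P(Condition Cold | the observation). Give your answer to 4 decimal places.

Apply Bayes' rule: the posterior for each component is proportional to its prior times its likelihood at x.
Categorical probabilities:
  f_Allergy = 0.09
  f_Measles = 0.36
  f_Cold = 0.48
Unnormalised posteriors:
  π_Allergy·f_Allergy = 0.13 × 0.09 = 0.0117
  π_Measles·f_Measles = 0.18 × 0.36 = 0.0648
  π_Cold·f_Cold = 0.69 × 0.48 = 0.3312
Normaliser: 0.0117 + 0.0648 + 0.3312 = 0.4077
Responsibility of Condition Cold: 0.3312 / 0.4077 ≈ 0.8124

0.8124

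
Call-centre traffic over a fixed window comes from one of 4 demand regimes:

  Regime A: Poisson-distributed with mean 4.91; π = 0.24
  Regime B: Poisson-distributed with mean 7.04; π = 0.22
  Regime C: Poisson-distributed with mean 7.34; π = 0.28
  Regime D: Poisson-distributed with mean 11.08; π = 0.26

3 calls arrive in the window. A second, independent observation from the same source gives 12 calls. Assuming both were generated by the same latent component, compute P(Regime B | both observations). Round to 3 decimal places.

0.335

The responsibility of component k is π_k f_k(x) divided by Σ_j π_j f_j(x).
Since both observations come from the same component, the likelihood for component k is f_k(x₁)·f_k(x₂).
  f_A = [0.145448] × [0.00302173] = 0.000439504
  f_B = [0.0509488] × [0.0271083] = 0.00138113
  f_C = [0.0427775] × [0.0331356] = 0.00141746
  f_D = [0.00349531] × [0.110194] = 0.000385161
Multiply by the mixture weights:
  π_A·f_A = 0.24 × 0.000439504 = 0.000105481
  π_B·f_B = 0.22 × 0.00138113 = 0.000303849
  π_C·f_C = 0.28 × 0.00141746 = 0.000396888
  π_D·f_D = 0.26 × 0.000385161 = 0.000100142
Marginal: 0.000105481 + 0.000303849 + 0.000396888 + 0.000100142 = 0.00090636
P(Regime B | x₁, x₂) ≈ 0.335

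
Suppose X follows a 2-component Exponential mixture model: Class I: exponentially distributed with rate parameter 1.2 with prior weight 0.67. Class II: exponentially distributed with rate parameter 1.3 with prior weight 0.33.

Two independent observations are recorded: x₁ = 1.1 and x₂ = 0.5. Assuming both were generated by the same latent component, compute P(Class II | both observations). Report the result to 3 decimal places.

Posterior ∝ prior × likelihood, so P(k | x) ∝ π_k f_k(x); normalise over all components.
Since both observations come from the same component, the likelihood for component k is f_k(x₁)·f_k(x₂).
  f_I = [1.2·e^(−1.2·1.1) = 1.2·e^(−1.3200) = 0.320562] × [0.658574] = 0.211114
  f_II = [1.3·e^(−1.3·1.1) = 1.3·e^(−1.4300) = 0.311102] × [0.67866] = 0.211132
Multiply by the mixture weights:
  π_I·f_I = 0.67 × 0.211114 = 0.141446
  π_II·f_II = 0.33 × 0.211132 = 0.0696736
Normaliser: 0.141446 + 0.0696736 = 0.21112
P(Class II | x₁, x₂) ≈ 0.330

0.330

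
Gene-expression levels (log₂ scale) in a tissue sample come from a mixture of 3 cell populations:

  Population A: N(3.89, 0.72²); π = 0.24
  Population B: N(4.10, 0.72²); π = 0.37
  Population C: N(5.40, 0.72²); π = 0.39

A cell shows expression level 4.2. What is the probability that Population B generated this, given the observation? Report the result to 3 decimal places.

0.537

The responsibility of component k is π_k f_k(x) divided by Σ_j π_j f_j(x).
Evaluate each component's likelihood at the observed value:
  f_A = 0.505037
  f_B = 0.548768
  f_C = 0.138163
Weight by the priors:
  π_A·f_A = 0.24 × 0.505037 = 0.121209
  π_B·f_B = 0.37 × 0.548768 = 0.203044
  π_C·f_C = 0.39 × 0.138163 = 0.0538835
Marginal: 0.121209 + 0.203044 + 0.0538835 = 0.378136
P(Population B | data) ≈ 0.537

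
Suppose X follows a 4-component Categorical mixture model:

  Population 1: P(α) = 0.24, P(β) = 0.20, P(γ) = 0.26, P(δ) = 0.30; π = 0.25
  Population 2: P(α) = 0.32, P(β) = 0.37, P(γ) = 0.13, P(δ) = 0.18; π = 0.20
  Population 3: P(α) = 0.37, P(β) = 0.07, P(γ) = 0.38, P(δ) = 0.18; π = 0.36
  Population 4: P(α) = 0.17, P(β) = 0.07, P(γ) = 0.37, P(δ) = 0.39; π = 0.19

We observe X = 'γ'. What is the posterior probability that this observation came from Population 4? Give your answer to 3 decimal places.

P(component k | x) = P(Z=k)·f_k(x) / marginal(x), where marginal(x) = Σ_j P(Z=j)·f_j(x).
Categorical probabilities:
  f_1 = P(γ | comp) = 0.26
  f_2 = P(γ | comp) = 0.13
  f_3 = P(γ | comp) = 0.38
  f_4 = P(γ | comp) = 0.37
Prior × likelihood for each component:
  P(Z=1)·f_1 = 0.25 × 0.26 = 0.065
  P(Z=2)·f_2 = 0.20 × 0.13 = 0.026
  P(Z=3)·f_3 = 0.36 × 0.38 = 0.1368
  P(Z=4)·f_4 = 0.19 × 0.37 = 0.0703
Denominator: 0.065 + 0.026 + 0.1368 + 0.0703 = 0.2981
Responsibility of Population 4: 0.0703 / 0.2981 ≈ 0.236

0.236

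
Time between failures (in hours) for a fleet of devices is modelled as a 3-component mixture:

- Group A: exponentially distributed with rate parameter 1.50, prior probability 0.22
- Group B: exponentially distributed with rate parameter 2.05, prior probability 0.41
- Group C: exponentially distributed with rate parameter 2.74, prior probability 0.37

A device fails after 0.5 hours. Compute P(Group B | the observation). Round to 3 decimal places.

By Bayes' theorem, P(k | x) = w_k f_k(x) / Σ_j w_j f_j(x).
Exponential densities:
  p_A = 1.50·e^(−1.50·0.5) = 1.50·e^(−0.7500) = 0.70855
  p_B = 2.05·e^(−2.05·0.5) = 2.05·e^(−1.0250) = 0.735533
  p_C = 2.74·e^(−2.74·0.5) = 2.74·e^(−1.3700) = 0.696253
Multiply by the mixture weights:
  w_A·p_A = 0.22 × 0.70855 = 0.155881
  w_B·p_B = 0.41 × 0.735533 = 0.301568
  w_C·p_C = 0.37 × 0.696253 = 0.257614
Marginal: 0.155881 + 0.301568 + 0.257614 = 0.715063
P(Group B | 0.5 hours) = 0.301568 / 0.715063 ≈ 0.422

0.422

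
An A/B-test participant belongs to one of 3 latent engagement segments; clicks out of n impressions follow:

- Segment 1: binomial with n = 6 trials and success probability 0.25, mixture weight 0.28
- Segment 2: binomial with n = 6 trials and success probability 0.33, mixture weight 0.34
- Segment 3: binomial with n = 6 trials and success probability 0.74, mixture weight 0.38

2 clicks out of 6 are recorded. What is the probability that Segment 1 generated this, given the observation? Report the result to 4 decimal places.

Apply Bayes' rule: the posterior for each component is proportional to its prior times its likelihood at x.
Binomial probabilities:
  L_1 = 0.296631
  L_2 = 0.329169
  L_3 = 0.037536
Weight by the priors:
  w_1·L_1 = 0.28 × 0.296631 = 0.0830566
  w_2·L_2 = 0.34 × 0.329169 = 0.111917
  w_3·L_3 = 0.38 × 0.037536 = 0.0142637
Evidence: 0.0830566 + 0.111917 + 0.0142637 = 0.209238
Responsibility of Segment 1: 0.0830566 / 0.209238 ≈ 0.3969

0.3969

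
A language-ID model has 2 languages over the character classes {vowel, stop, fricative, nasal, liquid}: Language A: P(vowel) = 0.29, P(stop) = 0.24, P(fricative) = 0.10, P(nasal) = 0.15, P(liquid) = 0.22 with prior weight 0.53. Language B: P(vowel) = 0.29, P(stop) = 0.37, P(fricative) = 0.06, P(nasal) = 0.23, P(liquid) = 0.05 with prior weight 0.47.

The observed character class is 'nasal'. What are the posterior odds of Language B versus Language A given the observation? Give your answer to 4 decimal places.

Posterior odds = (π_i f_i(x)) / (π_j f_j(x)); the normalising sum cancels.
Categorical probabilities:
  L_A = 0.15
  L_B = 0.23
Posterior odds = (π_B·L_B) / (π_A·L_A) = (0.47·0.23) / (0.53·0.15) = 0.1081 / 0.0795 ≈ 1.3597

1.3597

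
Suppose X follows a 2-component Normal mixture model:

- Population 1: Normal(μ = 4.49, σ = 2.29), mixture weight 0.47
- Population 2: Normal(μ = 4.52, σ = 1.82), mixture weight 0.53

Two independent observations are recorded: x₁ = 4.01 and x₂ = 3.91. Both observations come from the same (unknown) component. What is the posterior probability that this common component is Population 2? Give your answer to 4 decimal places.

0.6314

The responsibility of component k is w_k f_k(x) divided by Σ_j w_j f_j(x).
Since both observations come from the same component, the likelihood for component k is f_k(x₁)·f_k(x₂).
  p_1 = [(1/(2.29·√(2π)))·exp(−(4.01−4.49)²/(2·2.29²)) = 0.174211·exp(-0.02197) = 0.170425] × [0.168712] = 0.0287527
  p_2 = [(1/(1.82·√(2π)))·exp(−(4.01−4.52)²/(2·1.82²)) = 0.219199·exp(-0.03926) = 0.21076] × [0.207227] = 0.043675
Prior × likelihood for each component:
  w_1·p_1 = 0.47 × 0.0287527 = 0.0135138
  w_2·p_2 = 0.53 × 0.043675 = 0.0231478
Denominator: 0.0135138 + 0.0231478 = 0.0366615
So the posterior for Population 2 is 0.0231478 / 0.0366615 ≈ 0.6314.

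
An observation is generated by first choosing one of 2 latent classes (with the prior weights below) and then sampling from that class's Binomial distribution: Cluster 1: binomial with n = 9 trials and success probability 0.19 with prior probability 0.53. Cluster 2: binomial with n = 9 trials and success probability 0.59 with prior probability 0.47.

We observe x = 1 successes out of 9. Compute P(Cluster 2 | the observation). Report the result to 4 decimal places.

Apply Bayes' rule: the posterior for each component is proportional to its prior times its likelihood at x.
Component likelihoods at x = 1 successes out of 9:
  L_1 = 0.316866
  L_2 = 0.00424
Prior × likelihood for each component:
  π_1·L_1 = 0.53 × 0.316866 = 0.167939
  π_2·L_2 = 0.47 × 0.00424 = 0.0019928
Evidence: 0.167939 + 0.0019928 = 0.169932
Responsibility of Cluster 2: 0.0019928 / 0.169932 ≈ 0.0117

0.0117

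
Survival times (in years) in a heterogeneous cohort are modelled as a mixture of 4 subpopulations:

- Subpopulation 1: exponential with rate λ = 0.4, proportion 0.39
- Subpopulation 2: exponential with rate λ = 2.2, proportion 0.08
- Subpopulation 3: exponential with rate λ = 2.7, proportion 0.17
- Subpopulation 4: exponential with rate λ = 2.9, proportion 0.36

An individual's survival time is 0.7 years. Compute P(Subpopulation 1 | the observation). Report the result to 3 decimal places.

The responsibility of component k is π_k f_k(x) divided by Σ_j π_j f_j(x).
Exponential densities:
  L_1 = 0.302313
  L_2 = 0.471638
  L_3 = 0.407894
  L_4 = 0.380873
Prior × likelihood for each component:
  π_1·L_1 = 0.39 × 0.302313 = 0.117902
  π_2·L_2 = 0.08 × 0.471638 = 0.0377311
  π_3·L_3 = 0.17 × 0.407894 = 0.069342
  π_4·L_4 = 0.36 × 0.380873 = 0.137114
Denominator: 0.117902 + 0.0377311 + 0.069342 + 0.137114 = 0.36209
Responsibility of Subpopulation 1: 0.117902 / 0.36209 ≈ 0.326

0.326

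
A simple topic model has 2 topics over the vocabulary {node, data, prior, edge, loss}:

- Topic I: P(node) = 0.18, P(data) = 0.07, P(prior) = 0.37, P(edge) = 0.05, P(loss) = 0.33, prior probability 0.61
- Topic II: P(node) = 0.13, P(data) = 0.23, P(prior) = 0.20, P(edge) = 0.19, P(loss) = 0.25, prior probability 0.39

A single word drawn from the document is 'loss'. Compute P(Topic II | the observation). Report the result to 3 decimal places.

Posterior ∝ prior × likelihood, so P(k | x) ∝ P(Z=k) f_k(x); normalise over all components.
Evaluate each component's likelihood at the observed value:
  f_I = P(loss | comp) = 0.33
  f_II = P(loss | comp) = 0.25
Prior × likelihood for each component:
  P(Z=I)·f_I = 0.61 × 0.33 = 0.2013
  P(Z=II)·f_II = 0.39 × 0.25 = 0.0975
Denominator: 0.2013 + 0.0975 = 0.2988
Responsibility of Topic II: 0.0975 / 0.2988 ≈ 0.326

0.326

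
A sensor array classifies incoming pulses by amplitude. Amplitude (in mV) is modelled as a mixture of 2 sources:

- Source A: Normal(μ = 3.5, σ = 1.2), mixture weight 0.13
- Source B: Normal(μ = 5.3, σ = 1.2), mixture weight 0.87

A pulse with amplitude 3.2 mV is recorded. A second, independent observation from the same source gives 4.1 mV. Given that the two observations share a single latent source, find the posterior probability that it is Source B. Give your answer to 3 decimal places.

0.506

By Bayes' theorem, P(k | x) = π_k f_k(x) / Σ_j π_j f_j(x).
Since both observations come from the same component, the likelihood for component k is f_k(x₁)·f_k(x₂).
  f_A = [0.322223] × [0.293388] = 0.0945364
  f_B = [0.0718978] × [0.201642] = 0.0144976
Weight by the priors:
  π_A·f_A = 0.13 × 0.0945364 = 0.0122897
  π_B·f_B = 0.87 × 0.0144976 = 0.0126129
Sum: 0.0122897 + 0.0126129 = 0.0249027
P(Source B | data) ≈ 0.506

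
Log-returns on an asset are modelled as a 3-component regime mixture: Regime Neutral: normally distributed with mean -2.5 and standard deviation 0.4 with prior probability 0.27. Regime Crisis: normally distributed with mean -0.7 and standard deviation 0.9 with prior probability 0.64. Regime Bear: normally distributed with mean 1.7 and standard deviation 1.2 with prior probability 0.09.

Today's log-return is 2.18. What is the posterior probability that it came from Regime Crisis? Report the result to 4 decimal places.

0.0578

The responsibility of component k is w_k f_k(x) divided by Σ_j w_j f_j(x).
Component likelihoods at x = 2.18:
  L_Neutral = 1.87743e-30
  L_Crisis = 0.00264899
  L_Bear = 0.306892
Multiply by the mixture weights:
  w_Neutral·L_Neutral = 0.27 × 1.87743e-30 = 5.06907e-31
  w_Crisis·L_Crisis = 0.64 × 0.00264899 = 0.00169535
  w_Bear·L_Bear = 0.09 × 0.306892 = 0.0276203
Evidence: 5.06907e-31 + 0.00169535 + 0.0276203 = 0.0293156
So the posterior for Regime Crisis is 0.00169535 / 0.0293156 ≈ 0.0578.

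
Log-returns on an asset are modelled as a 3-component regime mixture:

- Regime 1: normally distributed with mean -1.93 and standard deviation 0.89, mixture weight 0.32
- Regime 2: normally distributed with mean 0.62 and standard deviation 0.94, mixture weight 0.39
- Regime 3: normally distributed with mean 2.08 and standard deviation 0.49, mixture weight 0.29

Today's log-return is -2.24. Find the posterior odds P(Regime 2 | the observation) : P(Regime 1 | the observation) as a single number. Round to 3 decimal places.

0.012

Only the two components matter; the odds are (w_i f_i(x)) / (w_j f_j(x)).
Normal densities:
  p_1 = 0.421867
  p_2 = 0.00414593
  p_3 = 1.0774e-17
Odds = (0.39/0.32) × (0.00414593/0.421867) = 1.21875 × 0.00982759 ≈ 0.012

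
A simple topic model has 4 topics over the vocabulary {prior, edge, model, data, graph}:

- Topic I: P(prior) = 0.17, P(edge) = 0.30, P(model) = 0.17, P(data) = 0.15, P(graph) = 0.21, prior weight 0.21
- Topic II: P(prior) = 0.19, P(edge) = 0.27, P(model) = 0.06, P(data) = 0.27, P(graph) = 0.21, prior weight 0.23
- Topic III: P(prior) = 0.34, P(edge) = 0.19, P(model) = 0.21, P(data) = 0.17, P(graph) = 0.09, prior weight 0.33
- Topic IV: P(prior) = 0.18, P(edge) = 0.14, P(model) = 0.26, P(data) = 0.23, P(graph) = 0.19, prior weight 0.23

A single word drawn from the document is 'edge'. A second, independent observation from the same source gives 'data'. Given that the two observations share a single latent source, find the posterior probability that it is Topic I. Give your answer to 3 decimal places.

0.213

Apply Bayes' rule: the posterior for each component is proportional to its prior times its likelihood at x.
Since both observations come from the same component, the likelihood for component k is f_k(x₁)·f_k(x₂).
  p_I = [0.3] × [0.15] = 0.045
  p_II = [0.27] × [0.27] = 0.0729
  p_III = [0.19] × [0.17] = 0.0323
  p_IV = [0.14] × [0.23] = 0.0322
Prior × likelihood for each component:
  π_I·p_I = 0.21 × 0.045 = 0.00945
  π_II·p_II = 0.23 × 0.0729 = 0.016767
  π_III·p_III = 0.33 × 0.0323 = 0.010659
  π_IV·p_IV = 0.23 × 0.0322 = 0.007406
Sum: 0.00945 + 0.016767 + 0.010659 + 0.007406 = 0.044282
So the posterior for Topic I is 0.00945 / 0.044282 ≈ 0.213.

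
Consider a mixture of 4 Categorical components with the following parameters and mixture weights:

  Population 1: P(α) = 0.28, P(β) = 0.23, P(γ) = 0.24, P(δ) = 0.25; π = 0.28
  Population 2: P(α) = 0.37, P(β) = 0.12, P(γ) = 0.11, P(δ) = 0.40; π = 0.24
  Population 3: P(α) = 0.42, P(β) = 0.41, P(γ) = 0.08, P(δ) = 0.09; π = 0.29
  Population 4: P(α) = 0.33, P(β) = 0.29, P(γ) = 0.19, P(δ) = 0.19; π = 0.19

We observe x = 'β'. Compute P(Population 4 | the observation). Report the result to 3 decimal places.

By Bayes' theorem, P(k | x) = π_k f_k(x) / Σ_j π_j f_j(x).
Component likelihoods at x = 'β':
  L_1 = P(β | comp) = 0.23
  L_2 = P(β | comp) = 0.12
  L_3 = P(β | comp) = 0.41
  L_4 = P(β | comp) = 0.29
Prior × likelihood for each component:
  π_1·L_1 = 0.28 × 0.23 = 0.0644
  π_2·L_2 = 0.24 × 0.12 = 0.0288
  π_3·L_3 = 0.29 × 0.41 = 0.1189
  π_4·L_4 = 0.19 × 0.29 = 0.0551
Denominator: 0.0644 + 0.0288 + 0.1189 + 0.0551 = 0.2672
Responsibility of Population 4: 0.0551 / 0.2672 ≈ 0.206

0.206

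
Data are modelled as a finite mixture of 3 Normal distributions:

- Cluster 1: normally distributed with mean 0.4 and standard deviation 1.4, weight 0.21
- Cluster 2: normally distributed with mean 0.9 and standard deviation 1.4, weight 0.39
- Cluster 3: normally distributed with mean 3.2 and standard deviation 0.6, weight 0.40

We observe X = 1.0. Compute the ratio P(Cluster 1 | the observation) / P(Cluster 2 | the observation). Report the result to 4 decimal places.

0.4925

Posterior odds = (π_i f_i(x)) / (π_j f_j(x)); the normalising sum cancels.
Normal densities:
  f_1 = (1/(1.4·√(2π)))·exp(−(1.0−0.4)²/(2·1.4²)) = 0.284959·exp(-0.09184) = 0.259955
  f_2 = (1/(1.4·√(2π)))·exp(−(1.0−0.9)²/(2·1.4²)) = 0.284959·exp(-0.00255) = 0.284233
  f_3 = (1/(0.6·√(2π)))·exp(−(1.0−3.2)²/(2·0.6²)) = 0.664904·exp(-6.72222) = 0.000800451
Odds = (0.21/0.39) × (0.259955/0.284233) = 0.538462 × 0.914584 ≈ 0.4925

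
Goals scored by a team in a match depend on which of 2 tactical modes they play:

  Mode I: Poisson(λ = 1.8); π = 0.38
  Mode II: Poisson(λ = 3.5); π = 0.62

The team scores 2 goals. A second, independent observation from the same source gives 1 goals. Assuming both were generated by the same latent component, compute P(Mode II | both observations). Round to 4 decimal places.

Posterior ∝ prior × likelihood, so P(k | x) ∝ π_k f_k(x); normalise over all components.
Since both observations come from the same component, the likelihood for component k is f_k(x₁)·f_k(x₂).
  p_I = [0.267784] × [0.297538] = 0.079676
  p_II = [0.184959] × [0.105691] = 0.0195485
Weight by the priors:
  π_I·p_I = 0.38 × 0.079676 = 0.0302769
  π_II·p_II = 0.62 × 0.0195485 = 0.0121201
Evidence: 0.0302769 + 0.0121201 = 0.0423969
So the posterior for Mode II is 0.0121201 / 0.0423969 ≈ 0.2859.

0.2859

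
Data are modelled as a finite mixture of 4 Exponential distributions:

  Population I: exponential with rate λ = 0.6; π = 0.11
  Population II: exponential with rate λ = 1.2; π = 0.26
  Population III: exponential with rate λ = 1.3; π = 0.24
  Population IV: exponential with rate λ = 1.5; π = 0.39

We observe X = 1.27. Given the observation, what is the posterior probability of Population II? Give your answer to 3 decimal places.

0.277

By Bayes' theorem, P(k | x) = P(Z=k) f_k(x) / Σ_j P(Z=j) f_j(x).
Exponential densities:
  p_I = 0.6·e^(−0.6·1.27) = 0.6·e^(−0.7620) = 0.280039
  p_II = 1.2·e^(−1.2·1.27) = 1.2·e^(−1.5240) = 0.261407
  p_III = 1.3·e^(−1.3·1.27) = 1.3·e^(−1.6510) = 0.249415
  p_IV = 1.5·e^(−1.5·1.27) = 1.5·e^(−1.9050) = 0.223234
Multiply by the mixture weights:
  P(Z=I)·p_I = 0.11 × 0.280039 = 0.0308043
  P(Z=II)·p_II = 0.26 × 0.261407 = 0.0679657
  P(Z=III)·p_III = 0.24 × 0.249415 = 0.0598597
  P(Z=IV)·p_IV = 0.39 × 0.223234 = 0.0870612
Marginal: 0.0308043 + 0.0679657 + 0.0598597 + 0.0870612 = 0.245691
Responsibility of Population II: 0.0679657 / 0.245691 ≈ 0.277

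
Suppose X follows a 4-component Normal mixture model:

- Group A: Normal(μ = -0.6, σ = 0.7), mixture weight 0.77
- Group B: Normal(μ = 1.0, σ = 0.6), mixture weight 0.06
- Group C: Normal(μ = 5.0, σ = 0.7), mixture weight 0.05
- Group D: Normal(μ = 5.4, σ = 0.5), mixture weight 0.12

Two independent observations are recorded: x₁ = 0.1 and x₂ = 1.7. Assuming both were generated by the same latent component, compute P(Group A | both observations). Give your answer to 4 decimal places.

0.1360

By Bayes' theorem, P(k | x) = π_k f_k(x) / Σ_j π_j f_j(x).
Since both observations come from the same component, the likelihood for component k is f_k(x₁)·f_k(x₂).
  L_A = [(1/(0.7·√(2π)))·exp(−(0.1−-0.6)²/(2·0.7²)) = 0.569918·exp(-0.50000) = 0.345672] × [0.00257934] = 0.000891606
  L_B = [(1/(0.6·√(2π)))·exp(−(0.1−1.0)²/(2·0.6²)) = 0.664904·exp(-1.12500) = 0.215863] × [0.336664] = 0.0726733
  L_C = [(1/(0.7·√(2π)))·exp(−(0.1−5.0)²/(2·0.7²)) = 0.569918·exp(-24.50000) = 1.30496e-11] × [8.50796e-06] = 1.11025e-16
  L_D = [(1/(0.5·√(2π)))·exp(−(0.1−5.4)²/(2·0.5²)) = 0.797885·exp(-56.18000) = 3.18622e-25] × [1.02555e-12] = 3.26763e-37
Multiply by the mixture weights:
  π_A·L_A = 0.77 × 0.000891606 = 0.000686537
  π_B·L_B = 0.06 × 0.0726733 = 0.0043604
  π_C·L_C = 0.05 × 1.11025e-16 = 5.55127e-18
  π_D·L_D = 0.12 × 3.26763e-37 = 3.92116e-38
Sum: 0.000686537 + 0.0043604 + 5.55127e-18 + 3.92116e-38 = 0.00504693
Responsibility of Group A: 0.000686537 / 0.00504693 ≈ 0.1360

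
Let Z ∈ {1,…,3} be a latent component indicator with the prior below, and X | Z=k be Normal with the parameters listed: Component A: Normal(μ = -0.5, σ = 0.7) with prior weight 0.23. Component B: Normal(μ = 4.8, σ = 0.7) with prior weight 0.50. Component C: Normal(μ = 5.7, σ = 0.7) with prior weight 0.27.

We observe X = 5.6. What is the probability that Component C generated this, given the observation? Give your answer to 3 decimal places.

By Bayes' theorem, P(k | x) = w_k f_k(x) / Σ_j w_j f_j(x).
Evaluate each component's likelihood at the observed value:
  L_A = (1/(0.7·√(2π)))·exp(−(5.6−-0.5)²/(2·0.7²)) = 0.569918·exp(-37.96939) = 1.84466e-17
  L_B = (1/(0.7·√(2π)))·exp(−(5.6−4.8)²/(2·0.7²)) = 0.569918·exp(-0.65306) = 0.296614
  L_C = (1/(0.7·√(2π)))·exp(−(5.6−5.7)²/(2·0.7²)) = 0.569918·exp(-0.01020) = 0.564132
Weight by the priors:
  w_A·L_A = 0.23 × 1.84466e-17 = 4.24272e-18
  w_B·L_B = 0.50 × 0.296614 = 0.148307
  w_C·L_C = 0.27 × 0.564132 = 0.152316
Normaliser: 4.24272e-18 + 0.148307 + 0.152316 = 0.300622
P(Component C | the observation) ≈ 0.507

0.507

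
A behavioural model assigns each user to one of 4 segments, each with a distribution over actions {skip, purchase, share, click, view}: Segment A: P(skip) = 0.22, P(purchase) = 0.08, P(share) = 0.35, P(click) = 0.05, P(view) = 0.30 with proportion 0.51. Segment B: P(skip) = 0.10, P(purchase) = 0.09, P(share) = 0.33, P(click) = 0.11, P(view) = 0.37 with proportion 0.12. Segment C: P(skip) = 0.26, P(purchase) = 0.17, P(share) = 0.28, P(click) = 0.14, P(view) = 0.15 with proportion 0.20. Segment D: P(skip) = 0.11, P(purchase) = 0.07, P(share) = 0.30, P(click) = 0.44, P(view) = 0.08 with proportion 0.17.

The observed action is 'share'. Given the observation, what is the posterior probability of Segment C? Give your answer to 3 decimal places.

Posterior ∝ prior × likelihood, so P(k | x) ∝ w_k f_k(x); normalise over all components.
Evaluate each component's likelihood at the observed value:
  p_A = P(share | comp) = 0.35
  p_B = P(share | comp) = 0.33
  p_C = P(share | comp) = 0.28
  p_D = P(share | comp) = 0.30
Unnormalised posteriors:
  w_A·p_A = 0.51 × 0.35 = 0.1785
  w_B·p_B = 0.12 × 0.33 = 0.0396
  w_C·p_C = 0.20 × 0.28 = 0.056
  w_D·p_D = 0.17 × 0.3 = 0.051
Sum: 0.1785 + 0.0396 + 0.056 + 0.051 = 0.3251
P(Segment C | the observation) ≈ 0.172

0.172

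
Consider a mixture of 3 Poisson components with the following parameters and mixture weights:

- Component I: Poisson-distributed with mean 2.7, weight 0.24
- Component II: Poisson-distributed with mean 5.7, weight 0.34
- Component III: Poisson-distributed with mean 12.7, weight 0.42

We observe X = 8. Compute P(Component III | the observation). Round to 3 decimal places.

By Bayes' theorem, P(k | x) = π_k f_k(x) / Σ_j π_j f_j(x).
Evaluate each component's likelihood at the observed value:
  p_I = e^(−2.7)·2.7^8/8! = 0.00470755
  p_II = e^(−5.7)·5.7^8/8! = 0.0924698
  p_III = e^(−12.7)·12.7^8/8! = 0.0512117
Prior × likelihood for each component:
  π_I·p_I = 0.24 × 0.00470755 = 0.00112981
  π_II·p_II = 0.34 × 0.0924698 = 0.0314397
  π_III·p_III = 0.42 × 0.0512117 = 0.0215089
Normaliser: 0.00112981 + 0.0314397 + 0.0215089 = 0.0540785
P(Component III | x) ≈ 0.398

0.398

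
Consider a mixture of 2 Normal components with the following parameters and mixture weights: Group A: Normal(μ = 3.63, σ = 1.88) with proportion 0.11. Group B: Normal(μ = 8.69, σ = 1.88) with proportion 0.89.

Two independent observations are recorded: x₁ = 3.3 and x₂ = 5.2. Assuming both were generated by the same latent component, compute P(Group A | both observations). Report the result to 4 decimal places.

By Bayes' theorem, P(k | x) = π_k f_k(x) / Σ_j π_j f_j(x).
Since both observations come from the same component, the likelihood for component k is f_k(x₁)·f_k(x₂).
  f_A = [0.208959] × [0.149731] = 0.0312878
  f_B = [0.00348211] × [0.0378816] = 0.000131908
Weight by the priors:
  π_A·f_A = 0.11 × 0.0312878 = 0.00344166
  π_B·f_B = 0.89 × 0.000131908 = 0.000117398
Marginal: 0.00344166 + 0.000117398 = 0.00355905
P(Group A | x) = 0.00344166 / 0.00355905 ≈ 0.9670

0.9670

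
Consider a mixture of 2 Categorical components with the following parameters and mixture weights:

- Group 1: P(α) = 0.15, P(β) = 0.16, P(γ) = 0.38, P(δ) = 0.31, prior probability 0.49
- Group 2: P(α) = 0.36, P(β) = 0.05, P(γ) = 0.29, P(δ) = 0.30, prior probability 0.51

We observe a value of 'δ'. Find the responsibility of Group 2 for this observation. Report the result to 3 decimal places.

Apply Bayes' rule: the posterior for each component is proportional to its prior times its likelihood at x.
Evaluate each component's likelihood at the observed value:
  f_1 = P(δ | comp) = 0.31
  f_2 = P(δ | comp) = 0.30
Unnormalised posteriors:
  π_1·f_1 = 0.49 × 0.31 = 0.1519
  π_2·f_2 = 0.51 × 0.3 = 0.153
Evidence: 0.1519 + 0.153 = 0.3049
P(Group 2 | x) = 0.153 / 0.3049 ≈ 0.502

0.502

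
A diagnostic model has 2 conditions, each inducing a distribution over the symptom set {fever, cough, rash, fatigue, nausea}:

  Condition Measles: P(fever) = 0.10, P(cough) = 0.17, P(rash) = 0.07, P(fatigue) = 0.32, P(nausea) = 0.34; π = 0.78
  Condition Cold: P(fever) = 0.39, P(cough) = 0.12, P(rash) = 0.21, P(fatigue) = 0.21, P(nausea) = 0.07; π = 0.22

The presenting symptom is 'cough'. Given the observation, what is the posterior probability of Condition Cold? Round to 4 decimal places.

0.1660

Posterior ∝ prior × likelihood, so P(k | x) ∝ w_k f_k(x); normalise over all components.
Component likelihoods at x = 'cough':
  L_Measles = P(cough | comp) = 0.17
  L_Cold = P(cough | comp) = 0.12
Prior × likelihood for each component:
  w_Measles·L_Measles = 0.78 × 0.17 = 0.1326
  w_Cold·L_Cold = 0.22 × 0.12 = 0.0264
Evidence: 0.1326 + 0.0264 = 0.159
P(Condition Cold | data) ≈ 0.1660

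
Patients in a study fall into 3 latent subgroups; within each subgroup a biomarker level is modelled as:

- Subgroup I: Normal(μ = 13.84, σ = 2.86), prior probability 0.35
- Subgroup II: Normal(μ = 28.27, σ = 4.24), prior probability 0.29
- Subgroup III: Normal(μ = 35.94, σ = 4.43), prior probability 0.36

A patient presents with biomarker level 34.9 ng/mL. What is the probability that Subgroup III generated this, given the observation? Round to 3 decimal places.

P(component k | x) = w_k·f_k(x) / marginal(x), where marginal(x) = Σ_j w_j·f_j(x).
Component likelihoods at x = 34.9 ng/mL:
  f_I = (1/(2.86·√(2π)))·exp(−(34.9−13.84)²/(2·2.86²)) = 0.139490·exp(-27.11157) = 2.34498e-13
  f_II = (1/(4.24·√(2π)))·exp(−(34.9−28.27)²/(2·4.24²)) = 0.094090·exp(-1.22255) = 0.0277076
  f_III = (1/(4.43·√(2π)))·exp(−(34.9−35.94)²/(2·4.43²)) = 0.090055·exp(-0.02756) = 0.087607
Weight by the priors:
  w_I·f_I = 0.35 × 2.34498e-13 = 8.20742e-14
  w_II·f_II = 0.29 × 0.0277076 = 0.00803521
  w_III·f_III = 0.36 × 0.087607 = 0.0315385
Sum: 8.20742e-14 + 0.00803521 + 0.0315385 = 0.0395737
So the posterior for Subgroup III is 0.0315385 / 0.0395737 ≈ 0.797.

0.797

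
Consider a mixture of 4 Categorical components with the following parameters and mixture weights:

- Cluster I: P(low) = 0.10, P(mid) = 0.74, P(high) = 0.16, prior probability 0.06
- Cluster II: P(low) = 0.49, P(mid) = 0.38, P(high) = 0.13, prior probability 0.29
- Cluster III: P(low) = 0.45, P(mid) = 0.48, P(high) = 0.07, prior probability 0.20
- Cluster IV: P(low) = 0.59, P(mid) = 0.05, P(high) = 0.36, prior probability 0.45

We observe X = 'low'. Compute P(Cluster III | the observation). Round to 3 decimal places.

Posterior ∝ prior × likelihood, so P(k | x) ∝ P(Z=k) f_k(x); normalise over all components.
Evaluate each component's likelihood at the observed value:
  f_I = P(low | comp) = 0.10
  f_II = P(low | comp) = 0.49
  f_III = P(low | comp) = 0.45
  f_IV = P(low | comp) = 0.59
Unnormalised posteriors:
  P(Z=I)·f_I = 0.06 × 0.1 = 0.006
  P(Z=II)·f_II = 0.29 × 0.49 = 0.1421
  P(Z=III)·f_III = 0.20 × 0.45 = 0.09
  P(Z=IV)·f_IV = 0.45 × 0.59 = 0.2655
Normaliser: 0.006 + 0.1421 + 0.09 + 0.2655 = 0.5036
So the posterior for Cluster III is 0.09 / 0.5036 ≈ 0.179.

0.179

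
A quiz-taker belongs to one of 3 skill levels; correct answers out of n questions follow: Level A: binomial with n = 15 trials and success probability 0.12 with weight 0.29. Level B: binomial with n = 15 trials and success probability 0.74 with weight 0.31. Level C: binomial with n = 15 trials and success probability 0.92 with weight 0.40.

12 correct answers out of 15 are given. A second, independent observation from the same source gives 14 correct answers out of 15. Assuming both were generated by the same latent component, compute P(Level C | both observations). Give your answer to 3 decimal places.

Posterior ∝ prior × likelihood, so P(k | x) ∝ P(Z=k) f_k(x); normalise over all components.
Since both observations come from the same component, the likelihood for component k is f_k(x₁)·f_k(x₂).
  L_A = [2.76461e-09] × [1.69477e-12] = 4.68539e-21
  L_B = [0.215631] × [0.0575849] = 0.0124171
  L_C = [0.0856516] × [0.373431] = 0.031985
Weight by the priors:
  P(Z=A)·L_A = 0.29 × 4.68539e-21 = 1.35876e-21
  P(Z=B)·L_B = 0.31 × 0.0124171 = 0.00384931
  P(Z=C)·L_C = 0.40 × 0.031985 = 0.012794
Marginal: 1.35876e-21 + 0.00384931 + 0.012794 = 0.0166433
So the posterior for Level C is 0.012794 / 0.0166433 ≈ 0.769.

0.769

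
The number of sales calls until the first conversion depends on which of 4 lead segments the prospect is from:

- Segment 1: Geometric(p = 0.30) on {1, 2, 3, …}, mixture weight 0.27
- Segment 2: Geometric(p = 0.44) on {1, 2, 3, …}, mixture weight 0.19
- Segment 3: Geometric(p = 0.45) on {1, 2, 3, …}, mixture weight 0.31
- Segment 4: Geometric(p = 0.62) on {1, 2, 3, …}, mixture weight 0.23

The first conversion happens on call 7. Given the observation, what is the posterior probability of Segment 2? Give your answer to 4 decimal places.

Posterior ∝ prior × likelihood, so P(k | x) ∝ w_k f_k(x); normalise over all components.
Component likelihoods at x = 7:
  L_1 = 0.30·(1−0.30)^6 = 0.30·0.117649 = 0.0352947
  L_2 = 0.44·(1−0.44)^6 = 0.44·0.030841 = 0.01357
  L_3 = 0.45·(1−0.45)^6 = 0.45·0.0276806 = 0.0124563
  L_4 = 0.62·(1−0.62)^6 = 0.62·0.00301094 = 0.00186678
Unnormalised posteriors:
  w_1·L_1 = 0.27 × 0.0352947 = 0.00952957
  w_2·L_2 = 0.19 × 0.01357 = 0.00257831
  w_3·L_3 = 0.31 × 0.0124563 = 0.00386145
  w_4·L_4 = 0.23 × 0.00186678 = 0.00042936
Sum: 0.00952957 + 0.00257831 + 0.00386145 + 0.00042936 = 0.0163987
P(Segment 2 | 7) = 0.00257831 / 0.0163987 ≈ 0.1572

0.1572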